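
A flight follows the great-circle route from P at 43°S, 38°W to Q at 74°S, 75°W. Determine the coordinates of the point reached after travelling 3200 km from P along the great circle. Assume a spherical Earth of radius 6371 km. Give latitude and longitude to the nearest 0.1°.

≈ 69.2°S, 61.0°W

Convert each endpoint to a unit vector on the sphere (x = cos φ cos λ, y = cos φ sin λ, z = sin φ).
The central angle between the endpoints is δ = arccos(p₁·p₂) ≈ 0.615 rad (35.3°). The total great-circle distance is δ·R ≈ 0.615 × 6371 ≈ 3920 km, so the target fraction is f = 3200/3920 ≈ 0.816.
Interpolate at f ≈ 0.816 with slerp weights a = sin((1−f)δ)/sin δ ≈ 0.195, b = sin(fδ)/sin δ ≈ 0.834.
p = a·p₁ + b·p₂ ≈ (0.172, -0.310, -0.935); φ = arcsin(p_z) ≈ -69.23°, λ = atan2(p_y, p_x) ≈ -60.96°.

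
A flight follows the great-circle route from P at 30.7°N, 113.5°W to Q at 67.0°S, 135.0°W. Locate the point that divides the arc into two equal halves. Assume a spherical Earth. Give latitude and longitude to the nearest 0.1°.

From cos δ = sin φ₁ sin φ₂ + cos φ₁ cos φ₂ cos Δλ, the central angle is δ ≈ 1.729 rad (99.1°).
Interpolate at f = 1/2 with slerp weights a = sin((1−f)δ)/sin δ ≈ 0.770, b = sin(fδ)/sin δ ≈ 0.770.
p = a·p₁ + b·p₂ ≈ (-0.477, -0.820, -0.316); φ = arcsin(p_z) ≈ -18.41°, λ = atan2(p_y, p_x) ≈ -120.18°.

≈ 18.4°S, 120.2°W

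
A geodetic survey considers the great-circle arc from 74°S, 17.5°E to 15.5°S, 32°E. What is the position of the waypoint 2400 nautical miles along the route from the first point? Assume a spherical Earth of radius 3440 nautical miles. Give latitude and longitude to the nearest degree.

The haversine formula gives a central angle δ ≈ 1.031 rad (59.1°) between the endpoints. The total great-circle distance is δ·R ≈ 1.031 × 3440 ≈ 3546 nmi, so the target fraction is f = 2400/3546 ≈ 0.677.
Interpolate at f ≈ 0.677 with slerp weights a = sin((1−f)δ)/sin δ ≈ 0.381, b = sin(fδ)/sin δ ≈ 0.749.
p = a·p₁ + b·p₂ ≈ (0.712, 0.414, -0.567); φ = arcsin(p_z) ≈ -34.52°, λ = atan2(p_y, p_x) ≈ 30.17°.

≈ 35°S, 30°E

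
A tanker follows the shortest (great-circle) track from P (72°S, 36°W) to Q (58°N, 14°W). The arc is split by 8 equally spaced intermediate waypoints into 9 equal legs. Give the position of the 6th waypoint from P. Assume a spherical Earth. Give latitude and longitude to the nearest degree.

Convert each endpoint to a unit vector on the sphere (x = cos φ cos λ, y = cos φ sin λ, z = sin φ).
The central angle between the endpoints is δ = arccos(p₁·p₂) ≈ 2.285 rad (130.9°).
Interpolate at f = 6/9 with slerp weights a = sin((1−f)δ)/sin δ ≈ 0.913, b = sin(fδ)/sin δ ≈ 1.321.
p = a·p₁ + b·p₂ ≈ (0.908, -0.335, 0.252); φ = arcsin(p_z) ≈ 14.62°, λ = atan2(p_y, p_x) ≈ -20.27°.

≈ (15°N, 20°W)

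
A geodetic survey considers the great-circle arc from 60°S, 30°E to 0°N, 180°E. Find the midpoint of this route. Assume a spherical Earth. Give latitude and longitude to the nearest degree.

The haversine formula gives a central angle δ ≈ 2.019 rad (115.7°) between the endpoints.
Interpolate at f = 1/2 with slerp weights a = sin((1−f)δ)/sin δ ≈ 0.939, b = sin(fδ)/sin δ ≈ 0.939.
p = a·p₁ + b·p₂ ≈ (-0.532, 0.235, -0.813); φ = arcsin(p_z) ≈ -54.42°, λ = atan2(p_y, p_x) ≈ 156.21°.

≈ 54°S, 156°E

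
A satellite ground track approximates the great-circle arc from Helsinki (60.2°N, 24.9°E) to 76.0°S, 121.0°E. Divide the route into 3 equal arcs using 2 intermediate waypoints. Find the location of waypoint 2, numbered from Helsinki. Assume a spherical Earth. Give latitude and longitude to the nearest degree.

From cos δ = sin φ₁ sin φ₂ + cos φ₁ cos φ₂ cos Δλ, the central angle is δ ≈ 2.596 rad (148.7°).
Interpolate at f = 2/3 with slerp weights a = sin((1−f)δ)/sin δ ≈ 1.467, b = sin(fδ)/sin δ ≈ 1.902.
p = a·p₁ + b·p₂ ≈ (0.424, 0.701, -0.573); φ = arcsin(p_z) ≈ -34.95°, λ = atan2(p_y, p_x) ≈ 58.83°.

≈ 35°S, 59°E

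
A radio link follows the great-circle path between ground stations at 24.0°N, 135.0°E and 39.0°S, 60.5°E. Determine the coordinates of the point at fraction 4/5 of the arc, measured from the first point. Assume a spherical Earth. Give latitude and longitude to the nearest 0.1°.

The haversine formula gives a central angle δ ≈ 1.637 rad (93.8°) between the endpoints.
Interpolate at f = 4/5 with slerp weights a = sin((1−f)δ)/sin δ ≈ 0.322, b = sin(fδ)/sin δ ≈ 0.968.
p = a·p₁ + b·p₂ ≈ (0.162, 0.863, -0.478); φ = arcsin(p_z) ≈ -28.57°, λ = atan2(p_y, p_x) ≈ 79.35°.

≈ 28.6°S, 79.3°E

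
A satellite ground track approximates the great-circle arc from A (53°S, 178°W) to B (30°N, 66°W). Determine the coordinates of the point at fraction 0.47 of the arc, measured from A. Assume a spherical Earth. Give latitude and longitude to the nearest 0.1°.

≈ (22.3°S, 109.7°W)

From cos δ = sin φ₁ sin φ₂ + cos φ₁ cos φ₂ cos Δλ, the central angle is δ ≈ 2.208 rad (126.5°).
Interpolate at f = 0.47 with slerp weights a = sin((1−f)δ)/sin δ ≈ 1.145, b = sin(fδ)/sin δ ≈ 1.071.
p = a·p₁ + b·p₂ ≈ (-0.311, -0.871, -0.379); φ = arcsin(p_z) ≈ -22.27°, λ = atan2(p_y, p_x) ≈ -109.67°.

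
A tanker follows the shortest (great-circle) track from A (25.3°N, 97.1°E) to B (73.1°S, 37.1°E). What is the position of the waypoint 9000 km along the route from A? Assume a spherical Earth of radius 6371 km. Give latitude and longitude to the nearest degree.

Write both endpoints as unit vectors p₁, p₂ with components (cos φ cos λ, cos φ sin λ, sin φ).
The central angle between the endpoints is δ = arccos(p₁·p₂) ≈ 1.852 rad (106.1°). The total great-circle distance is δ·R ≈ 1.852 × 6371 ≈ 11799 km, so the target fraction is f = 9000/11799 ≈ 0.763.
Interpolate at f ≈ 0.763 with slerp weights a = sin((1−f)δ)/sin δ ≈ 0.443, b = sin(fδ)/sin δ ≈ 1.028.
p = a·p₁ + b·p₂ ≈ (0.189, 0.577, -0.794); φ = arcsin(p_z) ≈ -52.59°, λ = atan2(p_y, p_x) ≈ 71.89°.

≈ (53°S, 72°E)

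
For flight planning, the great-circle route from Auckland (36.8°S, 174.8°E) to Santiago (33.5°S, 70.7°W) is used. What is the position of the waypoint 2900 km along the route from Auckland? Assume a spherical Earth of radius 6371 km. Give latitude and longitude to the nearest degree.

≈ 50°S, 154°W

Convert each endpoint to a unit vector on the sphere (x = cos φ cos λ, y = cos φ sin λ, z = sin φ).
The central angle between the endpoints is δ = arccos(p₁·p₂) ≈ 1.517 rad (86.9°). The total great-circle distance is δ·R ≈ 1.517 × 6371 ≈ 9665 km, so the target fraction is f = 2900/9665 ≈ 0.300.
Interpolate at f ≈ 0.300 with slerp weights a = sin((1−f)δ)/sin δ ≈ 0.875, b = sin(fδ)/sin δ ≈ 0.440.
p = a·p₁ + b·p₂ ≈ (-0.576, -0.283, -0.767); φ = arcsin(p_z) ≈ -50.07°, λ = atan2(p_y, p_x) ≈ -153.83°.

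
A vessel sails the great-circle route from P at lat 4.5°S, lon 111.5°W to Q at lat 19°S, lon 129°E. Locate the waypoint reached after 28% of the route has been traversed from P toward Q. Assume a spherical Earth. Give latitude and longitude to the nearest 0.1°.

≈ lat 16.3°S, lon 142.3°W

Write both endpoints as unit vectors p₁, p₂ with components (cos φ cos λ, cos φ sin λ, sin φ).
The central angle between the endpoints is δ = arccos(p₁·p₂) ≈ 2.025 rad (116.0°).
Interpolate at f = 0.28 with slerp weights a = sin((1−f)δ)/sin δ ≈ 1.106, b = sin(fδ)/sin δ ≈ 0.598.
p = a·p₁ + b·p₂ ≈ (-0.760, -0.586, -0.281); φ = arcsin(p_z) ≈ -16.34°, λ = atan2(p_y, p_x) ≈ -142.33°.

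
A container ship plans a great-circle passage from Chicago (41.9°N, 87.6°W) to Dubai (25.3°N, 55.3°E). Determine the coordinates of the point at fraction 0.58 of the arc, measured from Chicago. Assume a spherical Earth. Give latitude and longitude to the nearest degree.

≈ (60°N, 16°E)

Write both endpoints as unit vectors p₁, p₂ with components (cos φ cos λ, cos φ sin λ, sin φ).
The central angle between the endpoints is δ = arccos(p₁·p₂) ≈ 1.825 rad (104.6°).
Interpolate at f = 0.58 with slerp weights a = sin((1−f)δ)/sin δ ≈ 0.717, b = sin(fδ)/sin δ ≈ 0.900.
p = a·p₁ + b·p₂ ≈ (0.486, 0.136, 0.863); φ = arcsin(p_z) ≈ 59.70°, λ = atan2(p_y, p_x) ≈ 15.69°.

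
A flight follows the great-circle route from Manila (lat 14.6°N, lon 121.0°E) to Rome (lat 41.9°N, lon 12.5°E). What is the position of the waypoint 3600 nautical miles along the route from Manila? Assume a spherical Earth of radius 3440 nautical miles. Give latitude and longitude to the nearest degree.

≈ lat 46°N, lon 59°E

The haversine formula gives a central angle δ ≈ 1.631 rad (93.5°) between the endpoints. The total great-circle distance is δ·R ≈ 1.631 × 3440 ≈ 5611 nmi, so the target fraction is f = 3600/5611 ≈ 0.642.
Interpolate at f ≈ 0.642 with slerp weights a = sin((1−f)δ)/sin δ ≈ 0.553, b = sin(fδ)/sin δ ≈ 0.867.
p = a·p₁ + b·p₂ ≈ (0.355, 0.598, 0.719); φ = arcsin(p_z) ≈ 45.93°, λ = atan2(p_y, p_x) ≈ 59.34°.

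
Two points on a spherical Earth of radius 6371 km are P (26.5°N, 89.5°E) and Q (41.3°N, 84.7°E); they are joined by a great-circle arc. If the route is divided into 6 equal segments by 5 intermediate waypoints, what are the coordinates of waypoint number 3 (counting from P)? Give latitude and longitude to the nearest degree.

≈ (34°N, 87°E)

From cos δ = sin φ₁ sin φ₂ + cos φ₁ cos φ₂ cos Δλ, the central angle is δ ≈ 0.267 rad (15.3°).
Interpolate at f = 3/6 with slerp weights a = sin((1−f)δ)/sin δ ≈ 0.505, b = sin(fδ)/sin δ ≈ 0.505.
p = a·p₁ + b·p₂ ≈ (0.039, 0.829, 0.558); φ = arcsin(p_z) ≈ 33.92°, λ = atan2(p_y, p_x) ≈ 87.31°.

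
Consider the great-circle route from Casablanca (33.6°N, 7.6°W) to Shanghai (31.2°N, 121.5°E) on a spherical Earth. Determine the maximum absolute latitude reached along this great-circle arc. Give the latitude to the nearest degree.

≈ 56°N

The great circle lies in the plane with unit normal n̂ = (p₁ × p₂)/|p₁ × p₂|.
Here n̂_z ≈ +0.560; the vertex latitude is φ_max = arccos|n̂_z| ≈ 55.9°.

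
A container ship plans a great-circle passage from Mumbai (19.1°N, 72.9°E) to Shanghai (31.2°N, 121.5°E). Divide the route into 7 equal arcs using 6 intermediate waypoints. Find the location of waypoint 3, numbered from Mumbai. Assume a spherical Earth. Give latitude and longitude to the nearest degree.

Convert each endpoint to a unit vector on the sphere (x = cos φ cos λ, y = cos φ sin λ, z = sin φ).
The central angle between the endpoints is δ = arccos(p₁·p₂) ≈ 0.790 rad (45.2°).
Interpolate at f = 3/7 with slerp weights a = sin((1−f)δ)/sin δ ≈ 0.614, b = sin(fδ)/sin δ ≈ 0.468.
p = a·p₁ + b·p₂ ≈ (-0.038, 0.896, 0.443); φ = arcsin(p_z) ≈ 26.30°, λ = atan2(p_y, p_x) ≈ 92.45°.

≈ (26°N, 92°E)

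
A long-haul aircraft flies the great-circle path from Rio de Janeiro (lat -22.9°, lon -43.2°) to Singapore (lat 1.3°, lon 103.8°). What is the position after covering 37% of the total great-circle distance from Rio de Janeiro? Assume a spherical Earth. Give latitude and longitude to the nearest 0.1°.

Convert each endpoint to a unit vector on the sphere (x = cos φ cos λ, y = cos φ sin λ, z = sin φ).
The central angle between the endpoints is δ = arccos(p₁·p₂) ≈ 2.467 rad (141.4°).
Interpolate at f = 0.37 with slerp weights a = sin((1−f)δ)/sin δ ≈ 1.602, b = sin(fδ)/sin δ ≈ 1.268.
p = a·p₁ + b·p₂ ≈ (0.773, 0.221, -0.594); φ = arcsin(p_z) ≈ -36.48°, λ = atan2(p_y, p_x) ≈ 15.93°.

≈ lat -36.5°, lon 15.9°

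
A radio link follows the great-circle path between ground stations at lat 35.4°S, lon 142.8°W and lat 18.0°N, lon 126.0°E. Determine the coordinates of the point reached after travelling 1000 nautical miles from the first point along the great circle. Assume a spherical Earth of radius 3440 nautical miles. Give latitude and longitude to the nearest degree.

Convert each endpoint to a unit vector on the sphere (x = cos φ cos λ, y = cos φ sin λ, z = sin φ).
The central angle between the endpoints is δ = arccos(p₁·p₂) ≈ 1.767 rad (101.3°). The total great-circle distance is δ·R ≈ 1.767 × 3440 ≈ 6080 nmi, so the target fraction is f = 1000/6080 ≈ 0.164.
Interpolate at f ≈ 0.164 with slerp weights a = sin((1−f)δ)/sin δ ≈ 1.015, b = sin(fδ)/sin δ ≈ 0.292.
p = a·p₁ + b·p₂ ≈ (-0.822, -0.275, -0.498); φ = arcsin(p_z) ≈ -29.85°, λ = atan2(p_y, p_x) ≈ -161.49°.

≈ lat 30°S, lon 161°W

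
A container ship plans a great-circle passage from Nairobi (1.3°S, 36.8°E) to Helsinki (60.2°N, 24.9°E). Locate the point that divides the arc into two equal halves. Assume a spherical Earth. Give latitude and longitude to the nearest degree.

Convert each endpoint to a unit vector on the sphere (x = cos φ cos λ, y = cos φ sin λ, z = sin φ).
The central angle between the endpoints is δ = arccos(p₁·p₂) ≈ 1.085 rad (62.2°).
Interpolate at f = 1/2 with slerp weights a = sin((1−f)δ)/sin δ ≈ 0.584, b = sin(fδ)/sin δ ≈ 0.584.
p = a·p₁ + b·p₂ ≈ (0.731, 0.472, 0.493); φ = arcsin(p_z) ≈ 29.57°, λ = atan2(p_y, p_x) ≈ 32.86°.

≈ 30°N, 33°E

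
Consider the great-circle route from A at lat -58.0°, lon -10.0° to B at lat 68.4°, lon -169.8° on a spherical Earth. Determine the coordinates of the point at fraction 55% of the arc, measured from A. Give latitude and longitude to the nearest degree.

≈ lat 28°, lon -47°

From cos δ = sin φ₁ sin φ₂ + cos φ₁ cos φ₂ cos Δλ, the central angle is δ ≈ 2.903 rad (166.3°).
Interpolate at f = 0.55 with slerp weights a = sin((1−f)δ)/sin δ ≈ 4.077, b = sin(fδ)/sin δ ≈ 4.223.
p = a·p₁ + b·p₂ ≈ (0.598, -0.650, 0.469); φ = arcsin(p_z) ≈ 27.95°, λ = atan2(p_y, p_x) ≈ -47.42°.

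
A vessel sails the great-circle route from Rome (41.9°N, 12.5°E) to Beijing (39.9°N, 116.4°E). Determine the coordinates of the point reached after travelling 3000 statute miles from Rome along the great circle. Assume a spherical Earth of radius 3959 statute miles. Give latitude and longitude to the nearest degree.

≈ 54°N, 77°E

Convert each endpoint to a unit vector on the sphere (x = cos φ cos λ, y = cos φ sin λ, z = sin φ).
The central angle between the endpoints is δ = arccos(p₁·p₂) ≈ 1.275 rad (73.1°). The total great-circle distance is δ·R ≈ 1.275 × 3959 ≈ 5049 mi, so the target fraction is f = 3000/5049 ≈ 0.594.
Interpolate at f ≈ 0.594 with slerp weights a = sin((1−f)δ)/sin δ ≈ 0.517, b = sin(fδ)/sin δ ≈ 0.718.
p = a·p₁ + b·p₂ ≈ (0.131, 0.577, 0.806); φ = arcsin(p_z) ≈ 53.73°, λ = atan2(p_y, p_x) ≈ 77.23°.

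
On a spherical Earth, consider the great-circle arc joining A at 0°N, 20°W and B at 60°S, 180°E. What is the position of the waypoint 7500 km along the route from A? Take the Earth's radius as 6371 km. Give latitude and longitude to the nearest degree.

Convert each endpoint to a unit vector on the sphere (x = cos φ cos λ, y = cos φ sin λ, z = sin φ).
The central angle between the endpoints is δ = arccos(p₁·p₂) ≈ 2.060 rad (118.0°). The total great-circle distance is δ·R ≈ 2.060 × 6371 ≈ 13124 km, so the target fraction is f = 7500/13124 ≈ 0.571.
Interpolate at f ≈ 0.571 with slerp weights a = sin((1−f)δ)/sin δ ≈ 0.875, b = sin(fδ)/sin δ ≈ 1.046.
p = a·p₁ + b·p₂ ≈ (0.299, -0.299, -0.906); φ = arcsin(p_z) ≈ -64.96°, λ = atan2(p_y, p_x) ≈ -45.01°.

≈ 65°S, 45°W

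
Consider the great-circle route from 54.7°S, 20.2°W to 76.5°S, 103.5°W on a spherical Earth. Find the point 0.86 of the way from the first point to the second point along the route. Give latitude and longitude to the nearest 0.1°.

Write both endpoints as unit vectors p₁, p₂ with components (cos φ cos λ, cos φ sin λ, sin φ).
The central angle between the endpoints is δ = arccos(p₁·p₂) ≈ 0.628 rad (36.0°).
Interpolate at f = 0.86 with slerp weights a = sin((1−f)δ)/sin δ ≈ 0.149, b = sin(fδ)/sin δ ≈ 0.875.
p = a·p₁ + b·p₂ ≈ (0.033, -0.228, -0.973); φ = arcsin(p_z) ≈ -76.65°, λ = atan2(p_y, p_x) ≈ -81.70°.

≈ 76.6°S, 81.7°W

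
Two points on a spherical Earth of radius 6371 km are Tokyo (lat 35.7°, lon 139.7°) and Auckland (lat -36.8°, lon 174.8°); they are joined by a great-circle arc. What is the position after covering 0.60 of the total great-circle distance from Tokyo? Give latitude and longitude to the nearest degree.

≈ lat -8°, lon 160°

Write both endpoints as unit vectors p₁, p₂ with components (cos φ cos λ, cos φ sin λ, sin φ).
The central angle between the endpoints is δ = arccos(p₁·p₂) ≈ 1.387 rad (79.5°).
Interpolate at f = 0.60 with slerp weights a = sin((1−f)δ)/sin δ ≈ 0.536, b = sin(fδ)/sin δ ≈ 0.752.
p = a·p₁ + b·p₂ ≈ (-0.932, 0.336, -0.138); φ = arcsin(p_z) ≈ -7.92°, λ = atan2(p_y, p_x) ≈ 160.17°.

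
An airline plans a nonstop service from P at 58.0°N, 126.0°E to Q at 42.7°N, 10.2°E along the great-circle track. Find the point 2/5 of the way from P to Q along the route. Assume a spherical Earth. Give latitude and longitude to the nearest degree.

≈ 67°N, 70°E

Write both endpoints as unit vectors p₁, p₂ with components (cos φ cos λ, cos φ sin λ, sin φ).
The central angle between the endpoints is δ = arccos(p₁·p₂) ≈ 1.153 rad (66.1°).
Interpolate at f = 2/5 with slerp weights a = sin((1−f)δ)/sin δ ≈ 0.698, b = sin(fδ)/sin δ ≈ 0.487.
p = a·p₁ + b·p₂ ≈ (0.135, 0.363, 0.922); φ = arcsin(p_z) ≈ 67.24°, λ = atan2(p_y, p_x) ≈ 69.61°.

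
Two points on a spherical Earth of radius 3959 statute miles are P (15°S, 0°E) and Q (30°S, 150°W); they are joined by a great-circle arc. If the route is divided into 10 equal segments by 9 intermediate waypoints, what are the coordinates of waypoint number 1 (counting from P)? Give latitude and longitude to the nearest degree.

≈ (26°S, 8°W)

From cos δ = sin φ₁ sin φ₂ + cos φ₁ cos φ₂ cos Δλ, the central angle is δ ≈ 2.208 rad (126.5°).
Interpolate at f = 1/10 with slerp weights a = sin((1−f)δ)/sin δ ≈ 1.138, b = sin(fδ)/sin δ ≈ 0.273.
p = a·p₁ + b·p₂ ≈ (0.895, -0.118, -0.431); φ = arcsin(p_z) ≈ -25.52°, λ = atan2(p_y, p_x) ≈ -7.51°.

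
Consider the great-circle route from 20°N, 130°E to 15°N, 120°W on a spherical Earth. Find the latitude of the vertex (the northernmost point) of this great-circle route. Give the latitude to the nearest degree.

The great circle lies in the plane with unit normal n̂ = (p₁ × p₂)/|p₁ × p₂|.
Here n̂_z ≈ +0.875; the vertex latitude is φ_max = arccos|n̂_z| ≈ 29.0°.
Check via Clairaut: cos φ_max = |cos φ₁| · sin C = cos(20.0°)·sin(68.6°) ≈ 0.875, again giving ≈ 29.0°.

≈ 29°N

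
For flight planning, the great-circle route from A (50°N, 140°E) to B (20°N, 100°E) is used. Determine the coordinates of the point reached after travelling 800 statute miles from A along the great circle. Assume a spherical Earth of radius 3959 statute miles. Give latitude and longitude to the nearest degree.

≈ (44°N, 126°E)

Write both endpoints as unit vectors p₁, p₂ with components (cos φ cos λ, cos φ sin λ, sin φ).
The central angle between the endpoints is δ = arccos(p₁·p₂) ≈ 0.760 rad (43.6°). The total great-circle distance is δ·R ≈ 0.760 × 3959 ≈ 3010 mi, so the target fraction is f = 800/3010 ≈ 0.266.
Interpolate at f ≈ 0.266 with slerp weights a = sin((1−f)δ)/sin δ ≈ 0.769, b = sin(fδ)/sin δ ≈ 0.291.
p = a·p₁ + b·p₂ ≈ (-0.426, 0.587, 0.688); φ = arcsin(p_z) ≈ 43.50°, λ = atan2(p_y, p_x) ≈ 125.96°.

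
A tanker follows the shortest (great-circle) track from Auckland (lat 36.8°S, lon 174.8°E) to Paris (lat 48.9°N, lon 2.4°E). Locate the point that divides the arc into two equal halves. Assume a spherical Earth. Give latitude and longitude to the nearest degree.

≈ lat 42°N, lon 145°E

Write both endpoints as unit vectors p₁, p₂ with components (cos φ cos λ, cos φ sin λ, sin φ).
The central angle between the endpoints is δ = arccos(p₁·p₂) ≈ 2.909 rad (166.7°).
Interpolate at f = 1/2 with slerp weights a = sin((1−f)δ)/sin δ ≈ 4.316, b = sin(fδ)/sin δ ≈ 4.316.
p = a·p₁ + b·p₂ ≈ (-0.607, 0.432, 0.667); φ = arcsin(p_z) ≈ 41.84°, λ = atan2(p_y, p_x) ≈ 144.56°.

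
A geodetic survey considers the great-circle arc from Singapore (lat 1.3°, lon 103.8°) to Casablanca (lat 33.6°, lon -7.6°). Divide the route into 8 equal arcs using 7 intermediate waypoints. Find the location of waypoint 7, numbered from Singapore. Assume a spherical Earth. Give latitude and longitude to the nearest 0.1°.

≈ lat 35.7°, lon 8.5°

From cos δ = sin φ₁ sin φ₂ + cos φ₁ cos φ₂ cos Δλ, the central angle is δ ≈ 1.866 rad (106.9°).
Interpolate at f = 7/8 with slerp weights a = sin((1−f)δ)/sin δ ≈ 0.242, b = sin(fδ)/sin δ ≈ 1.043.
p = a·p₁ + b·p₂ ≈ (0.804, 0.120, 0.583); φ = arcsin(p_z) ≈ 35.65°, λ = atan2(p_y, p_x) ≈ 8.47°.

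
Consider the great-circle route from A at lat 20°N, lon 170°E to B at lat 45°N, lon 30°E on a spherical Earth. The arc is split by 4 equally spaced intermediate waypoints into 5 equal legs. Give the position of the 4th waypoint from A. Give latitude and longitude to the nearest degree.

≈ lat 59°N, lon 56°E

Write both endpoints as unit vectors p₁, p₂ with components (cos φ cos λ, cos φ sin λ, sin φ).
The central angle between the endpoints is δ = arccos(p₁·p₂) ≈ 1.841 rad (105.5°).
Interpolate at f = 4/5 with slerp weights a = sin((1−f)δ)/sin δ ≈ 0.374, b = sin(fδ)/sin δ ≈ 1.033.
p = a·p₁ + b·p₂ ≈ (0.287, 0.426, 0.858); φ = arcsin(p_z) ≈ 59.10°, λ = atan2(p_y, p_x) ≈ 56.06°.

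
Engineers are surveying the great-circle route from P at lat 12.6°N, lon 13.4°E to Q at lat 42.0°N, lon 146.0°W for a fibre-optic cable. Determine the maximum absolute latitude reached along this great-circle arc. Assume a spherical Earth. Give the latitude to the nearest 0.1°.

The great circle lies in the plane with unit normal n̂ = (p₁ × p₂)/|p₁ × p₂|.
Here n̂_z ≈ -0.302; the vertex latitude is φ_max = arccos|n̂_z| ≈ 72.4°.
Check via Clairaut: cos φ_max = |cos φ₁| · sin C = cos(12.6°)·sin(18.0°) ≈ 0.302, again giving ≈ 72.4°.

≈ 72.4°N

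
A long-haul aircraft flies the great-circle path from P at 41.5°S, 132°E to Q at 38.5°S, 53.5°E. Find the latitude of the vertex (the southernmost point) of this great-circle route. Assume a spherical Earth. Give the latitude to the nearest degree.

≈ 47°S

The great circle lies in the plane with unit normal n̂ = (p₁ × p₂)/|p₁ × p₂|.
Here n̂_z ≈ -0.677; the vertex latitude is φ_max = arccos|n̂_z| ≈ 47.4°.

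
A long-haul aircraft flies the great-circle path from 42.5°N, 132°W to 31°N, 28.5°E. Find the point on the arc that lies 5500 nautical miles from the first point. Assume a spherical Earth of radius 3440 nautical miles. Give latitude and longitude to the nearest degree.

≈ 43°N, 24°E

Write both endpoints as unit vectors p₁, p₂ with components (cos φ cos λ, cos φ sin λ, sin φ).
The central angle between the endpoints is δ = arccos(p₁·p₂) ≈ 1.821 rad (104.3°). The total great-circle distance is δ·R ≈ 1.821 × 3440 ≈ 6265 nmi, so the target fraction is f = 5500/6265 ≈ 0.878.
Interpolate at f ≈ 0.878 with slerp weights a = sin((1−f)δ)/sin δ ≈ 0.228, b = sin(fδ)/sin δ ≈ 1.032.
p = a·p₁ + b·p₂ ≈ (0.665, 0.297, 0.685); φ = arcsin(p_z) ≈ 43.25°, λ = atan2(p_y, p_x) ≈ 24.09°.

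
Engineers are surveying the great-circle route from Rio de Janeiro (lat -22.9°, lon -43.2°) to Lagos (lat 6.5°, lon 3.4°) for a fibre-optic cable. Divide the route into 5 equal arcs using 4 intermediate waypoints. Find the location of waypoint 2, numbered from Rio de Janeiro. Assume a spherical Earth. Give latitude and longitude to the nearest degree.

≈ lat -12°, lon -24°

Write both endpoints as unit vectors p₁, p₂ with components (cos φ cos λ, cos φ sin λ, sin φ).
The central angle between the endpoints is δ = arccos(p₁·p₂) ≈ 0.946 rad (54.2°).
Interpolate at f = 2/5 with slerp weights a = sin((1−f)δ)/sin δ ≈ 0.663, b = sin(fδ)/sin δ ≈ 0.456.
p = a·p₁ + b·p₂ ≈ (0.897, -0.391, -0.206); φ = arcsin(p_z) ≈ -11.91°, λ = atan2(p_y, p_x) ≈ -23.56°.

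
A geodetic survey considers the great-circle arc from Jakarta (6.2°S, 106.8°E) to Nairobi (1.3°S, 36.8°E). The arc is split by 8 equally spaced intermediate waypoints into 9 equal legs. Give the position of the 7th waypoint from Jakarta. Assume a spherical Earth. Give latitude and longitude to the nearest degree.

≈ (3°S, 52°E)

From cos δ = sin φ₁ sin φ₂ + cos φ₁ cos φ₂ cos Δλ, the central angle is δ ≈ 1.221 rad (70.0°).
Interpolate at f = 7/9 with slerp weights a = sin((1−f)δ)/sin δ ≈ 0.285, b = sin(fδ)/sin δ ≈ 0.866.
p = a·p₁ + b·p₂ ≈ (0.611, 0.790, -0.050); φ = arcsin(p_z) ≈ -2.89°, λ = atan2(p_y, p_x) ≈ 52.28°.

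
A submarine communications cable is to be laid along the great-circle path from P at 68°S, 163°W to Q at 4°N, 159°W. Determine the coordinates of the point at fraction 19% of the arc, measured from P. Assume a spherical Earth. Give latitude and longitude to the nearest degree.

From cos δ = sin φ₁ sin φ₂ + cos φ₁ cos φ₂ cos Δλ, the central angle is δ ≈ 1.258 rad (72.1°).
Interpolate at f = 0.19 with slerp weights a = sin((1−f)δ)/sin δ ≈ 0.895, b = sin(fδ)/sin δ ≈ 0.249.
p = a·p₁ + b·p₂ ≈ (-0.552, -0.187, -0.812); φ = arcsin(p_z) ≈ -54.33°, λ = atan2(p_y, p_x) ≈ -161.30°.

≈ 54°S, 161°W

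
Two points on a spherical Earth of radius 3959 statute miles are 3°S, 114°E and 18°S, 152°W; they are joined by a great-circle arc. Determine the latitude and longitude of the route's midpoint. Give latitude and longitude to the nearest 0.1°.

≈ 15.2°S, 159.5°E

Write both endpoints as unit vectors p₁, p₂ with components (cos φ cos λ, cos φ sin λ, sin φ).
The central angle between the endpoints is δ = arccos(p₁·p₂) ≈ 1.621 rad (92.9°).
Interpolate at f = 1/2 with slerp weights a = sin((1−f)δ)/sin δ ≈ 0.726, b = sin(fδ)/sin δ ≈ 0.726.
p = a·p₁ + b·p₂ ≈ (-0.904, 0.338, -0.262); φ = arcsin(p_z) ≈ -15.20°, λ = atan2(p_y, p_x) ≈ 159.50°.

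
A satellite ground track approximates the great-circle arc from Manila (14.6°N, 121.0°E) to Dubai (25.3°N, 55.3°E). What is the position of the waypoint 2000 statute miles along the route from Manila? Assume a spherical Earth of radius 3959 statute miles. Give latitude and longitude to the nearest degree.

The haversine formula gives a central angle δ ≈ 1.084 rad (62.1°) between the endpoints. The total great-circle distance is δ·R ≈ 1.084 × 3959 ≈ 4292 mi, so the target fraction is f = 2000/4292 ≈ 0.466.
Interpolate at f ≈ 0.466 with slerp weights a = sin((1−f)δ)/sin δ ≈ 0.619, b = sin(fδ)/sin δ ≈ 0.548.
p = a·p₁ + b·p₂ ≈ (-0.027, 0.920, 0.390); φ = arcsin(p_z) ≈ 22.96°, λ = atan2(p_y, p_x) ≈ 91.66°.

≈ 23°N, 92°E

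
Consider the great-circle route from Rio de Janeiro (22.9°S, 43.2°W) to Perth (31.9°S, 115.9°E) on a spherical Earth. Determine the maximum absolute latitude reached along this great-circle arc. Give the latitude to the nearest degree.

The great circle lies in the plane with unit normal n̂ = (p₁ × p₂)/|p₁ × p₂|.
Here n̂_z ≈ +0.328; the vertex latitude is φ_max = arccos|n̂_z| ≈ 70.9°.
Check via Clairaut: cos φ_max = |cos φ₁| · sin C = cos(22.9°)·sin(159.2°) ≈ 0.328, again giving ≈ 70.9°.

≈ 71°S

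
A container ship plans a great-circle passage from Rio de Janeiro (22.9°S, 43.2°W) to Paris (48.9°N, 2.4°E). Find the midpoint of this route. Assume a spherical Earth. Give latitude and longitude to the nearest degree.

≈ 14°N, 24°W

Convert each endpoint to a unit vector on the sphere (x = cos φ cos λ, y = cos φ sin λ, z = sin φ).
The central angle between the endpoints is δ = arccos(p₁·p₂) ≈ 1.440 rad (82.5°).
Interpolate at f = 1/2 with slerp weights a = sin((1−f)δ)/sin δ ≈ 0.665, b = sin(fδ)/sin δ ≈ 0.665.
p = a·p₁ + b·p₂ ≈ (0.883, -0.401, 0.242); φ = arcsin(p_z) ≈ 14.03°, λ = atan2(p_y, p_x) ≈ -24.42°.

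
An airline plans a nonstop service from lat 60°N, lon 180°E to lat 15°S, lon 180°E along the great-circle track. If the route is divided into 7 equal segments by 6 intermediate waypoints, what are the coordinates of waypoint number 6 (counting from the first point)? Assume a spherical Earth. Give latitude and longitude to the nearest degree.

From cos δ = sin φ₁ sin φ₂ + cos φ₁ cos φ₂ cos Δλ, the central angle is δ ≈ 1.309 rad (75.0°).
Interpolate at f = 6/7 with slerp weights a = sin((1−f)δ)/sin δ ≈ 0.192, b = sin(fδ)/sin δ ≈ 0.933.
p = a·p₁ + b·p₂ ≈ (-0.997, -0.000, -0.075); φ = arcsin(p_z) ≈ -4.29°, λ = atan2(p_y, p_x) ≈ -180.00°.

≈ lat 4°S, lon 180°E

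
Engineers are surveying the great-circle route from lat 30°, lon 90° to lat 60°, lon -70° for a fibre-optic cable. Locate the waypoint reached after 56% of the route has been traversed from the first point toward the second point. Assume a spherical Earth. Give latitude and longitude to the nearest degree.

≈ lat 77°, lon 55°

The haversine formula gives a central angle δ ≈ 1.545 rad (88.5°) between the endpoints.
Interpolate at f = 0.56 with slerp weights a = sin((1−f)δ)/sin δ ≈ 0.629, b = sin(fδ)/sin δ ≈ 0.761.
p = a·p₁ + b·p₂ ≈ (0.130, 0.187, 0.974); φ = arcsin(p_z) ≈ 76.84°, λ = atan2(p_y, p_x) ≈ 55.12°.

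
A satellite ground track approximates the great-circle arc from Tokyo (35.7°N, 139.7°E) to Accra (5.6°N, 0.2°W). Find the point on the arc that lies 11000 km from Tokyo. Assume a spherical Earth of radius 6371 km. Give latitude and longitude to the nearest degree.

≈ 25°N, 17°E

Convert each endpoint to a unit vector on the sphere (x = cos φ cos λ, y = cos φ sin λ, z = sin φ).
The central angle between the endpoints is δ = arccos(p₁·p₂) ≈ 2.167 rad (124.1°). The total great-circle distance is δ·R ≈ 2.167 × 6371 ≈ 13804 km, so the target fraction is f = 11000/13804 ≈ 0.797.
Interpolate at f ≈ 0.797 with slerp weights a = sin((1−f)δ)/sin δ ≈ 0.515, b = sin(fδ)/sin δ ≈ 1.194.
p = a·p₁ + b·p₂ ≈ (0.869, 0.266, 0.417); φ = arcsin(p_z) ≈ 24.64°, λ = atan2(p_y, p_x) ≈ 17.03°.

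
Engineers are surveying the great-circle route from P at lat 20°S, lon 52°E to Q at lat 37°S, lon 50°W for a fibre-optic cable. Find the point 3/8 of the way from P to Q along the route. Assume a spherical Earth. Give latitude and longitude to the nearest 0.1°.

The haversine formula gives a central angle δ ≈ 1.521 rad (87.1°) between the endpoints.
Interpolate at f = 3/8 with slerp weights a = sin((1−f)δ)/sin δ ≈ 0.815, b = sin(fδ)/sin δ ≈ 0.541.
p = a·p₁ + b·p₂ ≈ (0.749, 0.273, -0.604); φ = arcsin(p_z) ≈ -37.16°, λ = atan2(p_y, p_x) ≈ 20.00°.

≈ lat 37.2°S, lon 20.0°E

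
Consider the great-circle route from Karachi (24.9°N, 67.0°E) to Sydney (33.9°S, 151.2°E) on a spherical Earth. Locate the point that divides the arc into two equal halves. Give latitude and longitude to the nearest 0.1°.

Convert each endpoint to a unit vector on the sphere (x = cos φ cos λ, y = cos φ sin λ, z = sin φ).
The central angle between the endpoints is δ = arccos(p₁·p₂) ≈ 1.730 rad (99.1°).
Interpolate at f = 1/2 with slerp weights a = sin((1−f)δ)/sin δ ≈ 0.771, b = sin(fδ)/sin δ ≈ 0.771.
p = a·p₁ + b·p₂ ≈ (-0.288, 0.952, -0.105); φ = arcsin(p_z) ≈ -6.05°, λ = atan2(p_y, p_x) ≈ 106.81°.

≈ 6.0°S, 106.8°E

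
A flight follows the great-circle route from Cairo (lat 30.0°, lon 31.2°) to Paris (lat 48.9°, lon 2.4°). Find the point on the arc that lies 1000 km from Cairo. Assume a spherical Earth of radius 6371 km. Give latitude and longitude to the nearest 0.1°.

≈ lat 36.6°, lon 23.9°

Convert each endpoint to a unit vector on the sphere (x = cos φ cos λ, y = cos φ sin λ, z = sin φ).
The central angle between the endpoints is δ = arccos(p₁·p₂) ≈ 0.504 rad (28.9°). The total great-circle distance is δ·R ≈ 0.504 × 6371 ≈ 3211 km, so the target fraction is f = 1000/3211 ≈ 0.311.
Interpolate at f ≈ 0.311 with slerp weights a = sin((1−f)δ)/sin δ ≈ 0.704, b = sin(fδ)/sin δ ≈ 0.324.
p = a·p₁ + b·p₂ ≈ (0.734, 0.325, 0.596); φ = arcsin(p_z) ≈ 36.59°, λ = atan2(p_y, p_x) ≈ 23.87°.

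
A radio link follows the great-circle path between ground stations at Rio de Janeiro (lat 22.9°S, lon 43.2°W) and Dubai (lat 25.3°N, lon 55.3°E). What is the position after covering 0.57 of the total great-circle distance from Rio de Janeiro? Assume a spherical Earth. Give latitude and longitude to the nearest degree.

From cos δ = sin φ₁ sin φ₂ + cos φ₁ cos φ₂ cos Δλ, the central angle is δ ≈ 1.864 rad (106.8°).
Interpolate at f = 0.57 with slerp weights a = sin((1−f)δ)/sin δ ≈ 0.751, b = sin(fδ)/sin δ ≈ 0.913.
p = a·p₁ + b·p₂ ≈ (0.974, 0.205, 0.098); φ = arcsin(p_z) ≈ 5.62°, λ = atan2(p_y, p_x) ≈ 11.89°.

≈ lat 6°N, lon 12°E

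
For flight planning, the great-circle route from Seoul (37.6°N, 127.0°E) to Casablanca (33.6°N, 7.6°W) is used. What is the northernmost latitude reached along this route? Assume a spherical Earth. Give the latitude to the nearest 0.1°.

The great circle lies in the plane with unit normal n̂ = (p₁ × p₂)/|p₁ × p₂|.
Here n̂_z ≈ -0.474; the vertex latitude is φ_max = arccos|n̂_z| ≈ 61.7°.

≈ 61.7°N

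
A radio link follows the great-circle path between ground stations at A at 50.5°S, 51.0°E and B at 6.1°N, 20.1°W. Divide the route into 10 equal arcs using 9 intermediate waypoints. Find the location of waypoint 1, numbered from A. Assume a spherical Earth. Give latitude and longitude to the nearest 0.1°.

Convert each endpoint to a unit vector on the sphere (x = cos φ cos λ, y = cos φ sin λ, z = sin φ).
The central angle between the endpoints is δ = arccos(p₁·p₂) ≈ 1.448 rad (82.9°).
Interpolate at f = 1/10 with slerp weights a = sin((1−f)δ)/sin δ ≈ 0.972, b = sin(fδ)/sin δ ≈ 0.145.
p = a·p₁ + b·p₂ ≈ (0.525, 0.431, -0.734); φ = arcsin(p_z) ≈ -47.25°, λ = atan2(p_y, p_x) ≈ 39.38°.

≈ 47.3°S, 39.4°E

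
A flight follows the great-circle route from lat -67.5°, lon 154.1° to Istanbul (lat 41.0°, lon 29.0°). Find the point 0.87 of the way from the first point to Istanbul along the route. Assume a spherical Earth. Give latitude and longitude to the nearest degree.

Write both endpoints as unit vectors p₁, p₂ with components (cos φ cos λ, cos φ sin λ, sin φ).
The central angle between the endpoints is δ = arccos(p₁·p₂) ≈ 2.453 rad (140.6°).
Interpolate at f = 0.87 with slerp weights a = sin((1−f)δ)/sin δ ≈ 0.493, b = sin(fδ)/sin δ ≈ 1.331.
p = a·p₁ + b·p₂ ≈ (0.708, 0.569, 0.417); φ = arcsin(p_z) ≈ 24.65°, λ = atan2(p_y, p_x) ≈ 38.79°.

≈ lat 25°, lon 39°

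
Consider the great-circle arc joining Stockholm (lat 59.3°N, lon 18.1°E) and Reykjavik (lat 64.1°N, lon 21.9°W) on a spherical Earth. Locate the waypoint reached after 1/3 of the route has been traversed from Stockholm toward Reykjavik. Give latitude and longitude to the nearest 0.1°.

Convert each endpoint to a unit vector on the sphere (x = cos φ cos λ, y = cos φ sin λ, z = sin φ).
The central angle between the endpoints is δ = arccos(p₁·p₂) ≈ 0.335 rad (19.2°).
Interpolate at f = 1/3 with slerp weights a = sin((1−f)δ)/sin δ ≈ 0.674, b = sin(fδ)/sin δ ≈ 0.339.
p = a·p₁ + b·p₂ ≈ (0.464, 0.052, 0.884); φ = arcsin(p_z) ≈ 62.15°, λ = atan2(p_y, p_x) ≈ 6.35°.

≈ lat 62.2°N, lon 6.3°E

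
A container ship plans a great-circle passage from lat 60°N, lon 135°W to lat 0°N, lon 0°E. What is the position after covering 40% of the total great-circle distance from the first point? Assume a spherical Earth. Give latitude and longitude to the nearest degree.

≈ lat 58°N, lon 41°W

Write both endpoints as unit vectors p₁, p₂ with components (cos φ cos λ, cos φ sin λ, sin φ).
The central angle between the endpoints is δ = arccos(p₁·p₂) ≈ 1.932 rad (110.7°).
Interpolate at f = 0.40 with slerp weights a = sin((1−f)δ)/sin δ ≈ 0.980, b = sin(fδ)/sin δ ≈ 0.746.
p = a·p₁ + b·p₂ ≈ (0.400, -0.346, 0.849); φ = arcsin(p_z) ≈ 58.05°, λ = atan2(p_y, p_x) ≈ -40.89°.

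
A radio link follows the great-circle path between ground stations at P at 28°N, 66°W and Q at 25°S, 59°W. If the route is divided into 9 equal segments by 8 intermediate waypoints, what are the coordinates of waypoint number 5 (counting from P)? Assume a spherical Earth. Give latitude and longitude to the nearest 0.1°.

≈ 1.4°S, 62.1°W

From cos δ = sin φ₁ sin φ₂ + cos φ₁ cos φ₂ cos Δλ, the central angle is δ ≈ 0.932 rad (53.4°).
Interpolate at f = 5/9 with slerp weights a = sin((1−f)δ)/sin δ ≈ 0.501, b = sin(fδ)/sin δ ≈ 0.617.
p = a·p₁ + b·p₂ ≈ (0.468, -0.883, -0.025); φ = arcsin(p_z) ≈ -1.44°, λ = atan2(p_y, p_x) ≈ -62.09°.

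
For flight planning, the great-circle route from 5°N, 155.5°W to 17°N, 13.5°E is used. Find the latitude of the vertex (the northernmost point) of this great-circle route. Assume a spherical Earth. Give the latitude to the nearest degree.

≈ 64°N

The great circle lies in the plane with unit normal n̂ = (p₁ × p₂)/|p₁ × p₂|.
Here n̂_z ≈ +0.438; the vertex latitude is φ_max = arccos|n̂_z| ≈ 64.0°.
Check via Clairaut: cos φ_max = |cos φ₁| · sin C = cos(5.0°)·sin(26.1°) ≈ 0.438, again giving ≈ 64.0°.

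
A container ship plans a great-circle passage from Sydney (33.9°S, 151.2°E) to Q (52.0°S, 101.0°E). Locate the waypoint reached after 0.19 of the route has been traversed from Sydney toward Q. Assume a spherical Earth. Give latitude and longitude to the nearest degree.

≈ (39°S, 144°E)

Write both endpoints as unit vectors p₁, p₂ with components (cos φ cos λ, cos φ sin λ, sin φ).
The central angle between the endpoints is δ = arccos(p₁·p₂) ≈ 0.697 rad (39.9°).
Interpolate at f = 0.19 with slerp weights a = sin((1−f)δ)/sin δ ≈ 0.834, b = sin(fδ)/sin δ ≈ 0.206.
p = a·p₁ + b·p₂ ≈ (-0.630, 0.458, -0.627); φ = arcsin(p_z) ≈ -38.83°, λ = atan2(p_y, p_x) ≈ 144.02°.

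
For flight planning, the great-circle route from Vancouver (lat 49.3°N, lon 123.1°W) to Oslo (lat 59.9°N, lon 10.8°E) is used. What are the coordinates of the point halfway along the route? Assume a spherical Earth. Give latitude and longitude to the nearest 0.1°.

From cos δ = sin φ₁ sin φ₂ + cos φ₁ cos φ₂ cos Δλ, the central angle is δ ≈ 1.127 rad (64.6°).
Interpolate at f = 1/2 with slerp weights a = sin((1−f)δ)/sin δ ≈ 0.591, b = sin(fδ)/sin δ ≈ 0.591.
p = a·p₁ + b·p₂ ≈ (0.081, -0.268, 0.960); φ = arcsin(p_z) ≈ 73.77°, λ = atan2(p_y, p_x) ≈ -73.20°.

≈ lat 73.8°N, lon 73.2°W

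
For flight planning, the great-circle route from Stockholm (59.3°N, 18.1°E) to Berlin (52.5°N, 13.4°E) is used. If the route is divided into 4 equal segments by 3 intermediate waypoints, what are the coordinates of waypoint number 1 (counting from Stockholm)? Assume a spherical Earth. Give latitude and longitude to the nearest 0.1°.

≈ 57.6°N, 16.8°E

Convert each endpoint to a unit vector on the sphere (x = cos φ cos λ, y = cos φ sin λ, z = sin φ).
The central angle between the endpoints is δ = arccos(p₁·p₂) ≈ 0.127 rad (7.3°).
Interpolate at f = 1/4 with slerp weights a = sin((1−f)δ)/sin δ ≈ 0.751, b = sin(fδ)/sin δ ≈ 0.251.
p = a·p₁ + b·p₂ ≈ (0.513, 0.154, 0.844); φ = arcsin(p_z) ≈ 57.62°, λ = atan2(p_y, p_x) ≈ 16.76°.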